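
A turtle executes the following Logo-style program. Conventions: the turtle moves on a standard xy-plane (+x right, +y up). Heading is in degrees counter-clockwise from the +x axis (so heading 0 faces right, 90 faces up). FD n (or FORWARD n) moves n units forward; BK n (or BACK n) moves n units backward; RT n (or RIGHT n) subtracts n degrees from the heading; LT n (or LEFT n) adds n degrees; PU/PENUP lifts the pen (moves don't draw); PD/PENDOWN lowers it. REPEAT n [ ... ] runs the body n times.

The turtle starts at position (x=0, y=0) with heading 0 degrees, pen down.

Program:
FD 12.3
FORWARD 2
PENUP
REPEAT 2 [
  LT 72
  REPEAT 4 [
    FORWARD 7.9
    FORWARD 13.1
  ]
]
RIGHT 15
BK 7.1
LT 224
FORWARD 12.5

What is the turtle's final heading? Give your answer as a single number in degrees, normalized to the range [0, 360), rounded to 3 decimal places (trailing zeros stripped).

Answer: 353

Derivation:
Executing turtle program step by step:
Start: pos=(0,0), heading=0, pen down
FD 12.3: (0,0) -> (12.3,0) [heading=0, draw]
FD 2: (12.3,0) -> (14.3,0) [heading=0, draw]
PU: pen up
REPEAT 2 [
  -- iteration 1/2 --
  LT 72: heading 0 -> 72
  REPEAT 4 [
    -- iteration 1/4 --
    FD 7.9: (14.3,0) -> (16.741,7.513) [heading=72, move]
    FD 13.1: (16.741,7.513) -> (20.789,19.972) [heading=72, move]
    -- iteration 2/4 --
    FD 7.9: (20.789,19.972) -> (23.231,27.486) [heading=72, move]
    FD 13.1: (23.231,27.486) -> (27.279,39.944) [heading=72, move]
    -- iteration 3/4 --
    FD 7.9: (27.279,39.944) -> (29.72,47.458) [heading=72, move]
    FD 13.1: (29.72,47.458) -> (33.768,59.917) [heading=72, move]
    -- iteration 4/4 --
    FD 7.9: (33.768,59.917) -> (36.209,67.43) [heading=72, move]
    FD 13.1: (36.209,67.43) -> (40.257,79.889) [heading=72, move]
  ]
  -- iteration 2/2 --
  LT 72: heading 72 -> 144
  REPEAT 4 [
    -- iteration 1/4 --
    FD 7.9: (40.257,79.889) -> (33.866,84.532) [heading=144, move]
    FD 13.1: (33.866,84.532) -> (23.268,92.232) [heading=144, move]
    -- iteration 2/4 --
    FD 7.9: (23.268,92.232) -> (16.877,96.876) [heading=144, move]
    FD 13.1: (16.877,96.876) -> (6.279,104.576) [heading=144, move]
    -- iteration 3/4 --
    FD 7.9: (6.279,104.576) -> (-0.113,109.219) [heading=144, move]
    FD 13.1: (-0.113,109.219) -> (-10.711,116.919) [heading=144, move]
    -- iteration 4/4 --
    FD 7.9: (-10.711,116.919) -> (-17.102,121.563) [heading=144, move]
    FD 13.1: (-17.102,121.563) -> (-27.7,129.263) [heading=144, move]
  ]
]
RT 15: heading 144 -> 129
BK 7.1: (-27.7,129.263) -> (-23.232,123.745) [heading=129, move]
LT 224: heading 129 -> 353
FD 12.5: (-23.232,123.745) -> (-10.825,122.222) [heading=353, move]
Final: pos=(-10.825,122.222), heading=353, 2 segment(s) drawn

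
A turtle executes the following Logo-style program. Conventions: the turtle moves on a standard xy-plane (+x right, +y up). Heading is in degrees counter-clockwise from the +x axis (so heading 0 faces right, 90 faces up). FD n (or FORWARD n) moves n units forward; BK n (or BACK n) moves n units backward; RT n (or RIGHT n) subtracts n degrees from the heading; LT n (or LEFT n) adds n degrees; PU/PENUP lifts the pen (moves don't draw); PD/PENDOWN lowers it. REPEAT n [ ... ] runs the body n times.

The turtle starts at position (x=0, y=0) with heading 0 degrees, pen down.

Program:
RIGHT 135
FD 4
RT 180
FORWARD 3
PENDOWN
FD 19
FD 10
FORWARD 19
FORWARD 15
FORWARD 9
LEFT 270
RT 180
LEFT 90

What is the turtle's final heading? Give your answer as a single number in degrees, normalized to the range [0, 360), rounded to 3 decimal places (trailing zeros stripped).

Answer: 225

Derivation:
Executing turtle program step by step:
Start: pos=(0,0), heading=0, pen down
RT 135: heading 0 -> 225
FD 4: (0,0) -> (-2.828,-2.828) [heading=225, draw]
RT 180: heading 225 -> 45
FD 3: (-2.828,-2.828) -> (-0.707,-0.707) [heading=45, draw]
PD: pen down
FD 19: (-0.707,-0.707) -> (12.728,12.728) [heading=45, draw]
FD 10: (12.728,12.728) -> (19.799,19.799) [heading=45, draw]
FD 19: (19.799,19.799) -> (33.234,33.234) [heading=45, draw]
FD 15: (33.234,33.234) -> (43.841,43.841) [heading=45, draw]
FD 9: (43.841,43.841) -> (50.205,50.205) [heading=45, draw]
LT 270: heading 45 -> 315
RT 180: heading 315 -> 135
LT 90: heading 135 -> 225
Final: pos=(50.205,50.205), heading=225, 7 segment(s) drawn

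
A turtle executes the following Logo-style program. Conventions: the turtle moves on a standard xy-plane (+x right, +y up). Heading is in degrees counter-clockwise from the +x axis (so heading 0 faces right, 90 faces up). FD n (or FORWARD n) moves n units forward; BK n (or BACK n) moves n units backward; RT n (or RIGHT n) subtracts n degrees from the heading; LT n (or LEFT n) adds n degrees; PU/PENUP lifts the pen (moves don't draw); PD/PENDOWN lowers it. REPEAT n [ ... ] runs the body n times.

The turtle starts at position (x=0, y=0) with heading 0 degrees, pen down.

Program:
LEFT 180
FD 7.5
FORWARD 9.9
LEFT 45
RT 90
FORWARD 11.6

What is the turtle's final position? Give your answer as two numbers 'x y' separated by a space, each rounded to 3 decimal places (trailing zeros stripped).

Executing turtle program step by step:
Start: pos=(0,0), heading=0, pen down
LT 180: heading 0 -> 180
FD 7.5: (0,0) -> (-7.5,0) [heading=180, draw]
FD 9.9: (-7.5,0) -> (-17.4,0) [heading=180, draw]
LT 45: heading 180 -> 225
RT 90: heading 225 -> 135
FD 11.6: (-17.4,0) -> (-25.602,8.202) [heading=135, draw]
Final: pos=(-25.602,8.202), heading=135, 3 segment(s) drawn

Answer: -25.602 8.202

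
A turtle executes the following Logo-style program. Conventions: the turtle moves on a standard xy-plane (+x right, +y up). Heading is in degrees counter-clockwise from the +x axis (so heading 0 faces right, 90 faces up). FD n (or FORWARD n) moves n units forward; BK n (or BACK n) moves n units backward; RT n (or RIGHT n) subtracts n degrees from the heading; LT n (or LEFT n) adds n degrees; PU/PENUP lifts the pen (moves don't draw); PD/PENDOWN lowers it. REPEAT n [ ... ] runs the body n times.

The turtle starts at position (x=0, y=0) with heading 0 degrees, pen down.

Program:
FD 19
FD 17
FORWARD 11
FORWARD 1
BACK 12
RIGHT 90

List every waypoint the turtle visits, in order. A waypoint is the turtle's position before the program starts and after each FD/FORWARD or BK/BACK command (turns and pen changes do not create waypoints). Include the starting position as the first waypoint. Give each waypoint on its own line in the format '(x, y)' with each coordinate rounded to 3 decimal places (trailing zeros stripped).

Executing turtle program step by step:
Start: pos=(0,0), heading=0, pen down
FD 19: (0,0) -> (19,0) [heading=0, draw]
FD 17: (19,0) -> (36,0) [heading=0, draw]
FD 11: (36,0) -> (47,0) [heading=0, draw]
FD 1: (47,0) -> (48,0) [heading=0, draw]
BK 12: (48,0) -> (36,0) [heading=0, draw]
RT 90: heading 0 -> 270
Final: pos=(36,0), heading=270, 5 segment(s) drawn
Waypoints (6 total):
(0, 0)
(19, 0)
(36, 0)
(47, 0)
(48, 0)
(36, 0)

Answer: (0, 0)
(19, 0)
(36, 0)
(47, 0)
(48, 0)
(36, 0)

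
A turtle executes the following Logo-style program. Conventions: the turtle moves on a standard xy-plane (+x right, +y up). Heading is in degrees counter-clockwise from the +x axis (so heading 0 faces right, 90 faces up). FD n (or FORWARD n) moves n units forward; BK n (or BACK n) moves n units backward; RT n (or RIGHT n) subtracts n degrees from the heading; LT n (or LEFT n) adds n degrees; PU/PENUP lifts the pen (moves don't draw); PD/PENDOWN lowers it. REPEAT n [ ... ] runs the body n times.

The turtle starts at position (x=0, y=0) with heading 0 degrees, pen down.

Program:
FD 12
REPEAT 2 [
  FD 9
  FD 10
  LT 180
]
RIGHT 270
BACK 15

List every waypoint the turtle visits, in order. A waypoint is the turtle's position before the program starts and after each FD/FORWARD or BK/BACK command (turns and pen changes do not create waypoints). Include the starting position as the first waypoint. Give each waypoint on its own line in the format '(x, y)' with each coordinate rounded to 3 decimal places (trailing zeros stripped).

Executing turtle program step by step:
Start: pos=(0,0), heading=0, pen down
FD 12: (0,0) -> (12,0) [heading=0, draw]
REPEAT 2 [
  -- iteration 1/2 --
  FD 9: (12,0) -> (21,0) [heading=0, draw]
  FD 10: (21,0) -> (31,0) [heading=0, draw]
  LT 180: heading 0 -> 180
  -- iteration 2/2 --
  FD 9: (31,0) -> (22,0) [heading=180, draw]
  FD 10: (22,0) -> (12,0) [heading=180, draw]
  LT 180: heading 180 -> 0
]
RT 270: heading 0 -> 90
BK 15: (12,0) -> (12,-15) [heading=90, draw]
Final: pos=(12,-15), heading=90, 6 segment(s) drawn
Waypoints (7 total):
(0, 0)
(12, 0)
(21, 0)
(31, 0)
(22, 0)
(12, 0)
(12, -15)

Answer: (0, 0)
(12, 0)
(21, 0)
(31, 0)
(22, 0)
(12, 0)
(12, -15)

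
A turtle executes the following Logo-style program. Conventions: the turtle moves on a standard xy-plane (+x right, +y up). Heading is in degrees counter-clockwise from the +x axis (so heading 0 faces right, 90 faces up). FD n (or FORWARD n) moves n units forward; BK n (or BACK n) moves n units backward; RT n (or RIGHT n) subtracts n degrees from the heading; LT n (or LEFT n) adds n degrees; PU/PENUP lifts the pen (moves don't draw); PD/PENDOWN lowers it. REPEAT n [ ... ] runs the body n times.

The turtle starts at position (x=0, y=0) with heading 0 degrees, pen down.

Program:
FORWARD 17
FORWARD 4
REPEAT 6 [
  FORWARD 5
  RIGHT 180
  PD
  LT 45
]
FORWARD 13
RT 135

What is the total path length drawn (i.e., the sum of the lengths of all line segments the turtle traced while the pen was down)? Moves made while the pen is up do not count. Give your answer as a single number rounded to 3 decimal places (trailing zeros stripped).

Executing turtle program step by step:
Start: pos=(0,0), heading=0, pen down
FD 17: (0,0) -> (17,0) [heading=0, draw]
FD 4: (17,0) -> (21,0) [heading=0, draw]
REPEAT 6 [
  -- iteration 1/6 --
  FD 5: (21,0) -> (26,0) [heading=0, draw]
  RT 180: heading 0 -> 180
  PD: pen down
  LT 45: heading 180 -> 225
  -- iteration 2/6 --
  FD 5: (26,0) -> (22.464,-3.536) [heading=225, draw]
  RT 180: heading 225 -> 45
  PD: pen down
  LT 45: heading 45 -> 90
  -- iteration 3/6 --
  FD 5: (22.464,-3.536) -> (22.464,1.464) [heading=90, draw]
  RT 180: heading 90 -> 270
  PD: pen down
  LT 45: heading 270 -> 315
  -- iteration 4/6 --
  FD 5: (22.464,1.464) -> (26,-2.071) [heading=315, draw]
  RT 180: heading 315 -> 135
  PD: pen down
  LT 45: heading 135 -> 180
  -- iteration 5/6 --
  FD 5: (26,-2.071) -> (21,-2.071) [heading=180, draw]
  RT 180: heading 180 -> 0
  PD: pen down
  LT 45: heading 0 -> 45
  -- iteration 6/6 --
  FD 5: (21,-2.071) -> (24.536,1.464) [heading=45, draw]
  RT 180: heading 45 -> 225
  PD: pen down
  LT 45: heading 225 -> 270
]
FD 13: (24.536,1.464) -> (24.536,-11.536) [heading=270, draw]
RT 135: heading 270 -> 135
Final: pos=(24.536,-11.536), heading=135, 9 segment(s) drawn

Segment lengths:
  seg 1: (0,0) -> (17,0), length = 17
  seg 2: (17,0) -> (21,0), length = 4
  seg 3: (21,0) -> (26,0), length = 5
  seg 4: (26,0) -> (22.464,-3.536), length = 5
  seg 5: (22.464,-3.536) -> (22.464,1.464), length = 5
  seg 6: (22.464,1.464) -> (26,-2.071), length = 5
  seg 7: (26,-2.071) -> (21,-2.071), length = 5
  seg 8: (21,-2.071) -> (24.536,1.464), length = 5
  seg 9: (24.536,1.464) -> (24.536,-11.536), length = 13
Total = 64

Answer: 64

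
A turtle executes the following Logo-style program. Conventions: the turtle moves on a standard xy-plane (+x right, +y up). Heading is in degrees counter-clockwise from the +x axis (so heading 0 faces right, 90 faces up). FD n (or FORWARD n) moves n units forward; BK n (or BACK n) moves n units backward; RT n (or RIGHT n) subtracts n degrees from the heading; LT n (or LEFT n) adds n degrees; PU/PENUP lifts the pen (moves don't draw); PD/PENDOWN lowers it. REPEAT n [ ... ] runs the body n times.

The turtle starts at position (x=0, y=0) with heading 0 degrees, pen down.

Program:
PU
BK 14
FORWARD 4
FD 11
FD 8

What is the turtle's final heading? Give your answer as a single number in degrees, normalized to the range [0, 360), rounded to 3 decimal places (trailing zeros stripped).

Executing turtle program step by step:
Start: pos=(0,0), heading=0, pen down
PU: pen up
BK 14: (0,0) -> (-14,0) [heading=0, move]
FD 4: (-14,0) -> (-10,0) [heading=0, move]
FD 11: (-10,0) -> (1,0) [heading=0, move]
FD 8: (1,0) -> (9,0) [heading=0, move]
Final: pos=(9,0), heading=0, 0 segment(s) drawn

Answer: 0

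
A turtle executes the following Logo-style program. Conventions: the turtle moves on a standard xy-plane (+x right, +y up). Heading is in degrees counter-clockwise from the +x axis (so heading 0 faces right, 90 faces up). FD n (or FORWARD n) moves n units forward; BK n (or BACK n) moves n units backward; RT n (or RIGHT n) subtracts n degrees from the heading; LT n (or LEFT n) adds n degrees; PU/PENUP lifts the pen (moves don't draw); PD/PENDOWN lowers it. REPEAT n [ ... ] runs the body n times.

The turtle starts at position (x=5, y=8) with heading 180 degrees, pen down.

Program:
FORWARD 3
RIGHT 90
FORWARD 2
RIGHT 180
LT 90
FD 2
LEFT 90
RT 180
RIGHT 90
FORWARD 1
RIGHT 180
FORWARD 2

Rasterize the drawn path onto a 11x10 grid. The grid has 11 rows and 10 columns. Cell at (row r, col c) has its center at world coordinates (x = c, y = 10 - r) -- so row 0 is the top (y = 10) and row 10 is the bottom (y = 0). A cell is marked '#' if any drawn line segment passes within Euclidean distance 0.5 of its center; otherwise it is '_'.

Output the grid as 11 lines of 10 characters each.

Segment 0: (5,8) -> (2,8)
Segment 1: (2,8) -> (2,10)
Segment 2: (2,10) -> (4,10)
Segment 3: (4,10) -> (3,10)
Segment 4: (3,10) -> (5,10)

Answer: __####____
__#_______
__####____
__________
__________
__________
__________
__________
__________
__________
__________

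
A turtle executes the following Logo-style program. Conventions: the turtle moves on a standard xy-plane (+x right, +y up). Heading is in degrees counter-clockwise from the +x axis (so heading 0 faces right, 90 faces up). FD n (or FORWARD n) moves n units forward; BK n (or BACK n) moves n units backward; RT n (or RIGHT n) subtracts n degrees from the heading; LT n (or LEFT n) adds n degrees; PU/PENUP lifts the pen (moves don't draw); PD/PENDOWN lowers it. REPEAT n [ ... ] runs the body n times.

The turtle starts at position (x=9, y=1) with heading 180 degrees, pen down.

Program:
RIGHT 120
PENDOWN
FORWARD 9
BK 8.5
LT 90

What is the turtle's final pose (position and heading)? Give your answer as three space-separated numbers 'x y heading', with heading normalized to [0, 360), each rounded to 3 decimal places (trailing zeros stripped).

Executing turtle program step by step:
Start: pos=(9,1), heading=180, pen down
RT 120: heading 180 -> 60
PD: pen down
FD 9: (9,1) -> (13.5,8.794) [heading=60, draw]
BK 8.5: (13.5,8.794) -> (9.25,1.433) [heading=60, draw]
LT 90: heading 60 -> 150
Final: pos=(9.25,1.433), heading=150, 2 segment(s) drawn

Answer: 9.25 1.433 150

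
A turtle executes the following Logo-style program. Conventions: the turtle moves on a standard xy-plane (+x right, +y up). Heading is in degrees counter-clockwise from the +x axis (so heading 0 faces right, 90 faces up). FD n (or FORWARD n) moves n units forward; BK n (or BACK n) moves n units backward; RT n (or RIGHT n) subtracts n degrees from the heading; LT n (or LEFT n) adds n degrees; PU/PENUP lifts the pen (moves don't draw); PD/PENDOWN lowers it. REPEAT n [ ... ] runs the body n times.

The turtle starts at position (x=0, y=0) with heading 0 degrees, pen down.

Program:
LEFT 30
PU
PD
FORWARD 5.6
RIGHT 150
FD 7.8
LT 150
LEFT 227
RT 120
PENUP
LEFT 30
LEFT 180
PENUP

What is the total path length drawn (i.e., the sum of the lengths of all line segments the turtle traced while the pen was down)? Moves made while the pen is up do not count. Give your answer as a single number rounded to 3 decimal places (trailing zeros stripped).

Answer: 13.4

Derivation:
Executing turtle program step by step:
Start: pos=(0,0), heading=0, pen down
LT 30: heading 0 -> 30
PU: pen up
PD: pen down
FD 5.6: (0,0) -> (4.85,2.8) [heading=30, draw]
RT 150: heading 30 -> 240
FD 7.8: (4.85,2.8) -> (0.95,-3.955) [heading=240, draw]
LT 150: heading 240 -> 30
LT 227: heading 30 -> 257
RT 120: heading 257 -> 137
PU: pen up
LT 30: heading 137 -> 167
LT 180: heading 167 -> 347
PU: pen up
Final: pos=(0.95,-3.955), heading=347, 2 segment(s) drawn

Segment lengths:
  seg 1: (0,0) -> (4.85,2.8), length = 5.6
  seg 2: (4.85,2.8) -> (0.95,-3.955), length = 7.8
Total = 13.4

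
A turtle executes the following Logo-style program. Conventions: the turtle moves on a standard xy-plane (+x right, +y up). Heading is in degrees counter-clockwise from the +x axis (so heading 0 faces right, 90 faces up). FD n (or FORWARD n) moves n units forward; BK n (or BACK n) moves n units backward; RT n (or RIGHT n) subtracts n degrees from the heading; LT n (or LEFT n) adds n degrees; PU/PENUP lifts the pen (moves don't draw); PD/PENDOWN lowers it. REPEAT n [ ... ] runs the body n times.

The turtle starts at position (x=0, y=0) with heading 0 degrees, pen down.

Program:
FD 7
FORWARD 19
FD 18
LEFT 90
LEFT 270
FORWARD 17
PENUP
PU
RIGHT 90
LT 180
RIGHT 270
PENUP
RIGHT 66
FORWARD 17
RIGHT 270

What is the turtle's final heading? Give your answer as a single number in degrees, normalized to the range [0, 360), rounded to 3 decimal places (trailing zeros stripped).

Answer: 204

Derivation:
Executing turtle program step by step:
Start: pos=(0,0), heading=0, pen down
FD 7: (0,0) -> (7,0) [heading=0, draw]
FD 19: (7,0) -> (26,0) [heading=0, draw]
FD 18: (26,0) -> (44,0) [heading=0, draw]
LT 90: heading 0 -> 90
LT 270: heading 90 -> 0
FD 17: (44,0) -> (61,0) [heading=0, draw]
PU: pen up
PU: pen up
RT 90: heading 0 -> 270
LT 180: heading 270 -> 90
RT 270: heading 90 -> 180
PU: pen up
RT 66: heading 180 -> 114
FD 17: (61,0) -> (54.085,15.53) [heading=114, move]
RT 270: heading 114 -> 204
Final: pos=(54.085,15.53), heading=204, 4 segment(s) drawn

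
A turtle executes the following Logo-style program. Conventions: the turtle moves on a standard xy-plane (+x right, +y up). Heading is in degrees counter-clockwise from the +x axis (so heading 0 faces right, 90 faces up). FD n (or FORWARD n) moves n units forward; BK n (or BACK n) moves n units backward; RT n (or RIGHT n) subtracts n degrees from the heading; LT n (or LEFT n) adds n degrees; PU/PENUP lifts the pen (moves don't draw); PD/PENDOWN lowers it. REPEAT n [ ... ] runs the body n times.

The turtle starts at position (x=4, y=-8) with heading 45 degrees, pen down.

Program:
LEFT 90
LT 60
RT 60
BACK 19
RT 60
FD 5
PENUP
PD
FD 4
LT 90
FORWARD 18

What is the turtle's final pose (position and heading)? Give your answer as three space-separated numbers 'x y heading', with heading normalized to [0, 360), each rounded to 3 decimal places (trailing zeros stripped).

Answer: 2.378 -8.083 165

Derivation:
Executing turtle program step by step:
Start: pos=(4,-8), heading=45, pen down
LT 90: heading 45 -> 135
LT 60: heading 135 -> 195
RT 60: heading 195 -> 135
BK 19: (4,-8) -> (17.435,-21.435) [heading=135, draw]
RT 60: heading 135 -> 75
FD 5: (17.435,-21.435) -> (18.729,-16.605) [heading=75, draw]
PU: pen up
PD: pen down
FD 4: (18.729,-16.605) -> (19.764,-12.742) [heading=75, draw]
LT 90: heading 75 -> 165
FD 18: (19.764,-12.742) -> (2.378,-8.083) [heading=165, draw]
Final: pos=(2.378,-8.083), heading=165, 4 segment(s) drawn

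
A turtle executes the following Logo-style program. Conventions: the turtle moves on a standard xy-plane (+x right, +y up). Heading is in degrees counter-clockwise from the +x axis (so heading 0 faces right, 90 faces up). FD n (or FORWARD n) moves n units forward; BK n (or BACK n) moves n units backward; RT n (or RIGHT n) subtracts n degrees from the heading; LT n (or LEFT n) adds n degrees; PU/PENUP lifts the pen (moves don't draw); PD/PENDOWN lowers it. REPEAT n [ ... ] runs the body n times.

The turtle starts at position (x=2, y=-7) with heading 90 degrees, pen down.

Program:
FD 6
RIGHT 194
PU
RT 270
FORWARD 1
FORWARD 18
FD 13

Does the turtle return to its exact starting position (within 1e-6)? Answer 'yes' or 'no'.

Answer: no

Derivation:
Executing turtle program step by step:
Start: pos=(2,-7), heading=90, pen down
FD 6: (2,-7) -> (2,-1) [heading=90, draw]
RT 194: heading 90 -> 256
PU: pen up
RT 270: heading 256 -> 346
FD 1: (2,-1) -> (2.97,-1.242) [heading=346, move]
FD 18: (2.97,-1.242) -> (20.436,-5.597) [heading=346, move]
FD 13: (20.436,-5.597) -> (33.049,-8.742) [heading=346, move]
Final: pos=(33.049,-8.742), heading=346, 1 segment(s) drawn

Start position: (2, -7)
Final position: (33.049, -8.742)
Distance = 31.098; >= 1e-6 -> NOT closed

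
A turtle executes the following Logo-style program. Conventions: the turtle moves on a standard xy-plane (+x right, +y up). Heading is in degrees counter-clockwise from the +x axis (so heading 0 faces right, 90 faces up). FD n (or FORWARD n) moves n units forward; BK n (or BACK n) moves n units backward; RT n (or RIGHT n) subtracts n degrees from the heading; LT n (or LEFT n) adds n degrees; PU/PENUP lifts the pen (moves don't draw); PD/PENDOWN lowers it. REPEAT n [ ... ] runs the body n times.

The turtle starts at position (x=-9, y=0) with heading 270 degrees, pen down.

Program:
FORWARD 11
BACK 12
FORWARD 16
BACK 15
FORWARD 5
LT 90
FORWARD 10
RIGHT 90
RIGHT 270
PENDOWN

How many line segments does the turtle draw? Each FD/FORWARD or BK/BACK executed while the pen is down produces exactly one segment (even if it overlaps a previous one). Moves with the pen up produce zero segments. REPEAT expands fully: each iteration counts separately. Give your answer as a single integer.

Executing turtle program step by step:
Start: pos=(-9,0), heading=270, pen down
FD 11: (-9,0) -> (-9,-11) [heading=270, draw]
BK 12: (-9,-11) -> (-9,1) [heading=270, draw]
FD 16: (-9,1) -> (-9,-15) [heading=270, draw]
BK 15: (-9,-15) -> (-9,0) [heading=270, draw]
FD 5: (-9,0) -> (-9,-5) [heading=270, draw]
LT 90: heading 270 -> 0
FD 10: (-9,-5) -> (1,-5) [heading=0, draw]
RT 90: heading 0 -> 270
RT 270: heading 270 -> 0
PD: pen down
Final: pos=(1,-5), heading=0, 6 segment(s) drawn
Segments drawn: 6

Answer: 6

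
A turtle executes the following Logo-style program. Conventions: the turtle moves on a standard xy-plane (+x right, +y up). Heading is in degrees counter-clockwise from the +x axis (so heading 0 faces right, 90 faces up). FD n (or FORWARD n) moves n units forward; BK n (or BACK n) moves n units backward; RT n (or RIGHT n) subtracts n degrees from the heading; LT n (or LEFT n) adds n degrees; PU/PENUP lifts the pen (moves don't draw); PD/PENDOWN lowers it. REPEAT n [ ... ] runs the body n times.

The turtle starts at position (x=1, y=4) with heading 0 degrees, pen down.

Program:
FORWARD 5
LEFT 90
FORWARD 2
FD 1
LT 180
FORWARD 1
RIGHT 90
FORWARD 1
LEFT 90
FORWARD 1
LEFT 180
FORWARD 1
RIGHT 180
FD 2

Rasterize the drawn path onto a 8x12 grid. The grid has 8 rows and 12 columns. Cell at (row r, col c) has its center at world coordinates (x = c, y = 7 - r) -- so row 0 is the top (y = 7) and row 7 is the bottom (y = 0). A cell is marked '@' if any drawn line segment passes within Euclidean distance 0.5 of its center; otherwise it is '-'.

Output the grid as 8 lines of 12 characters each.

Segment 0: (1,4) -> (6,4)
Segment 1: (6,4) -> (6,6)
Segment 2: (6,6) -> (6,7)
Segment 3: (6,7) -> (6,6)
Segment 4: (6,6) -> (5,6)
Segment 5: (5,6) -> (5,5)
Segment 6: (5,5) -> (5,6)
Segment 7: (5,6) -> (5,4)

Answer: ------@-----
-----@@-----
-----@@-----
-@@@@@@-----
------------
------------
------------
------------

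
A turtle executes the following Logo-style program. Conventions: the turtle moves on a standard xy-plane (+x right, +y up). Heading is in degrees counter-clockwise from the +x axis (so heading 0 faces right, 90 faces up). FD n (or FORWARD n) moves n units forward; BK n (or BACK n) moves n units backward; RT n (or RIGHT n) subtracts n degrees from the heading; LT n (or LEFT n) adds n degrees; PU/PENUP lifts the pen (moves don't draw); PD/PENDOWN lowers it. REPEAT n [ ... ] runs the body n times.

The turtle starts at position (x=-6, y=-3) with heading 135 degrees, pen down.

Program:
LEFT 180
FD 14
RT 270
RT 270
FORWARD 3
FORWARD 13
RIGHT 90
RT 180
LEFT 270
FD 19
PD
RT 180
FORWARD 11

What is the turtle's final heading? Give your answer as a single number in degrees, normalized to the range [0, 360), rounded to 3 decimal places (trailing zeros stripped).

Answer: 315

Derivation:
Executing turtle program step by step:
Start: pos=(-6,-3), heading=135, pen down
LT 180: heading 135 -> 315
FD 14: (-6,-3) -> (3.899,-12.899) [heading=315, draw]
RT 270: heading 315 -> 45
RT 270: heading 45 -> 135
FD 3: (3.899,-12.899) -> (1.778,-10.778) [heading=135, draw]
FD 13: (1.778,-10.778) -> (-7.414,-1.586) [heading=135, draw]
RT 90: heading 135 -> 45
RT 180: heading 45 -> 225
LT 270: heading 225 -> 135
FD 19: (-7.414,-1.586) -> (-20.849,11.849) [heading=135, draw]
PD: pen down
RT 180: heading 135 -> 315
FD 11: (-20.849,11.849) -> (-13.071,4.071) [heading=315, draw]
Final: pos=(-13.071,4.071), heading=315, 5 segment(s) drawn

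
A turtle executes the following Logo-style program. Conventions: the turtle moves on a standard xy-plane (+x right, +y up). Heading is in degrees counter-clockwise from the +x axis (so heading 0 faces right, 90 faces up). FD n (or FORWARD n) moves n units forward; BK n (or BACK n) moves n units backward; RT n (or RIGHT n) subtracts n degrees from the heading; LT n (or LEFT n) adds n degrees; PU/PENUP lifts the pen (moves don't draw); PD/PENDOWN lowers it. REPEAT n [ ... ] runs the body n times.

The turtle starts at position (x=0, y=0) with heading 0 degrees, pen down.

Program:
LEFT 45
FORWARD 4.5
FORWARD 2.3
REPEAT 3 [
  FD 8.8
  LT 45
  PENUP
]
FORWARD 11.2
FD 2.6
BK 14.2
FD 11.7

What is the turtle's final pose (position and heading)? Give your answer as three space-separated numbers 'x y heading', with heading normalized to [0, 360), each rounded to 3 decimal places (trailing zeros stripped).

Executing turtle program step by step:
Start: pos=(0,0), heading=0, pen down
LT 45: heading 0 -> 45
FD 4.5: (0,0) -> (3.182,3.182) [heading=45, draw]
FD 2.3: (3.182,3.182) -> (4.808,4.808) [heading=45, draw]
REPEAT 3 [
  -- iteration 1/3 --
  FD 8.8: (4.808,4.808) -> (11.031,11.031) [heading=45, draw]
  LT 45: heading 45 -> 90
  PU: pen up
  -- iteration 2/3 --
  FD 8.8: (11.031,11.031) -> (11.031,19.831) [heading=90, move]
  LT 45: heading 90 -> 135
  PU: pen up
  -- iteration 3/3 --
  FD 8.8: (11.031,19.831) -> (4.808,26.053) [heading=135, move]
  LT 45: heading 135 -> 180
  PU: pen up
]
FD 11.2: (4.808,26.053) -> (-6.392,26.053) [heading=180, move]
FD 2.6: (-6.392,26.053) -> (-8.992,26.053) [heading=180, move]
BK 14.2: (-8.992,26.053) -> (5.208,26.053) [heading=180, move]
FD 11.7: (5.208,26.053) -> (-6.492,26.053) [heading=180, move]
Final: pos=(-6.492,26.053), heading=180, 3 segment(s) drawn

Answer: -6.492 26.053 180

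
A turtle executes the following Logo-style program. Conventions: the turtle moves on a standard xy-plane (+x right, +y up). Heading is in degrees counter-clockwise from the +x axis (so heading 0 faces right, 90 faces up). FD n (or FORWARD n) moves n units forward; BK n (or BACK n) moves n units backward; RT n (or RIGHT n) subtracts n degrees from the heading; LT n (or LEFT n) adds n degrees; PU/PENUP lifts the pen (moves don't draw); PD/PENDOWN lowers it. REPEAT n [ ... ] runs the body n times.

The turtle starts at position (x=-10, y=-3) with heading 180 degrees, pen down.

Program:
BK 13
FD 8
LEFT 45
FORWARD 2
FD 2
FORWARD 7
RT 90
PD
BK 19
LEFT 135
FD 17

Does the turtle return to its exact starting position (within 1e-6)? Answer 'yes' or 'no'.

Executing turtle program step by step:
Start: pos=(-10,-3), heading=180, pen down
BK 13: (-10,-3) -> (3,-3) [heading=180, draw]
FD 8: (3,-3) -> (-5,-3) [heading=180, draw]
LT 45: heading 180 -> 225
FD 2: (-5,-3) -> (-6.414,-4.414) [heading=225, draw]
FD 2: (-6.414,-4.414) -> (-7.828,-5.828) [heading=225, draw]
FD 7: (-7.828,-5.828) -> (-12.778,-10.778) [heading=225, draw]
RT 90: heading 225 -> 135
PD: pen down
BK 19: (-12.778,-10.778) -> (0.657,-24.213) [heading=135, draw]
LT 135: heading 135 -> 270
FD 17: (0.657,-24.213) -> (0.657,-41.213) [heading=270, draw]
Final: pos=(0.657,-41.213), heading=270, 7 segment(s) drawn

Start position: (-10, -3)
Final position: (0.657, -41.213)
Distance = 39.671; >= 1e-6 -> NOT closed

Answer: no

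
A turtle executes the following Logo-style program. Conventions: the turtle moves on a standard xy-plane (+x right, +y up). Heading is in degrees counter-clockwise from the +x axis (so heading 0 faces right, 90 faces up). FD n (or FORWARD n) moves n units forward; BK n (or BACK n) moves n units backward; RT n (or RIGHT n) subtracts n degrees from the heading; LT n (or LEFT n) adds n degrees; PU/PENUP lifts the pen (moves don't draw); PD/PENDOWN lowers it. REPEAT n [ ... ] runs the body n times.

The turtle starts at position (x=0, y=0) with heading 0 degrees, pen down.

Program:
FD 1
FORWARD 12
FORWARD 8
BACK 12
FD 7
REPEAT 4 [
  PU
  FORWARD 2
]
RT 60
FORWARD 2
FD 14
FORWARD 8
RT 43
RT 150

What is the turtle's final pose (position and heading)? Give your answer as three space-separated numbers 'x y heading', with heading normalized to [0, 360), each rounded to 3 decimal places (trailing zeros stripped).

Answer: 36 -20.785 107

Derivation:
Executing turtle program step by step:
Start: pos=(0,0), heading=0, pen down
FD 1: (0,0) -> (1,0) [heading=0, draw]
FD 12: (1,0) -> (13,0) [heading=0, draw]
FD 8: (13,0) -> (21,0) [heading=0, draw]
BK 12: (21,0) -> (9,0) [heading=0, draw]
FD 7: (9,0) -> (16,0) [heading=0, draw]
REPEAT 4 [
  -- iteration 1/4 --
  PU: pen up
  FD 2: (16,0) -> (18,0) [heading=0, move]
  -- iteration 2/4 --
  PU: pen up
  FD 2: (18,0) -> (20,0) [heading=0, move]
  -- iteration 3/4 --
  PU: pen up
  FD 2: (20,0) -> (22,0) [heading=0, move]
  -- iteration 4/4 --
  PU: pen up
  FD 2: (22,0) -> (24,0) [heading=0, move]
]
RT 60: heading 0 -> 300
FD 2: (24,0) -> (25,-1.732) [heading=300, move]
FD 14: (25,-1.732) -> (32,-13.856) [heading=300, move]
FD 8: (32,-13.856) -> (36,-20.785) [heading=300, move]
RT 43: heading 300 -> 257
RT 150: heading 257 -> 107
Final: pos=(36,-20.785), heading=107, 5 segment(s) drawn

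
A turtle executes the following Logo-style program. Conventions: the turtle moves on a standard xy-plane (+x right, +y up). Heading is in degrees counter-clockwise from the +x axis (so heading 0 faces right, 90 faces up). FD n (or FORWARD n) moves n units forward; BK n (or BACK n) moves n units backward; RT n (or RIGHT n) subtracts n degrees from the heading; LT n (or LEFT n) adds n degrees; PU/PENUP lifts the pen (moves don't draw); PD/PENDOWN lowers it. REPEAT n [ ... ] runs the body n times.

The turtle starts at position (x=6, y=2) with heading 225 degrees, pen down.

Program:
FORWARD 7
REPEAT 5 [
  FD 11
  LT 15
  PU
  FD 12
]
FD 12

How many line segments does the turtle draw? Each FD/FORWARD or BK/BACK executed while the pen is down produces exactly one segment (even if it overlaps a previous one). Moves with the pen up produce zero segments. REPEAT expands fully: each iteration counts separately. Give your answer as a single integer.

Answer: 2

Derivation:
Executing turtle program step by step:
Start: pos=(6,2), heading=225, pen down
FD 7: (6,2) -> (1.05,-2.95) [heading=225, draw]
REPEAT 5 [
  -- iteration 1/5 --
  FD 11: (1.05,-2.95) -> (-6.728,-10.728) [heading=225, draw]
  LT 15: heading 225 -> 240
  PU: pen up
  FD 12: (-6.728,-10.728) -> (-12.728,-21.12) [heading=240, move]
  -- iteration 2/5 --
  FD 11: (-12.728,-21.12) -> (-18.228,-30.647) [heading=240, move]
  LT 15: heading 240 -> 255
  PU: pen up
  FD 12: (-18.228,-30.647) -> (-21.334,-42.238) [heading=255, move]
  -- iteration 3/5 --
  FD 11: (-21.334,-42.238) -> (-24.181,-52.863) [heading=255, move]
  LT 15: heading 255 -> 270
  PU: pen up
  FD 12: (-24.181,-52.863) -> (-24.181,-64.863) [heading=270, move]
  -- iteration 4/5 --
  FD 11: (-24.181,-64.863) -> (-24.181,-75.863) [heading=270, move]
  LT 15: heading 270 -> 285
  PU: pen up
  FD 12: (-24.181,-75.863) -> (-21.075,-87.454) [heading=285, move]
  -- iteration 5/5 --
  FD 11: (-21.075,-87.454) -> (-18.228,-98.079) [heading=285, move]
  LT 15: heading 285 -> 300
  PU: pen up
  FD 12: (-18.228,-98.079) -> (-12.228,-108.471) [heading=300, move]
]
FD 12: (-12.228,-108.471) -> (-6.228,-118.864) [heading=300, move]
Final: pos=(-6.228,-118.864), heading=300, 2 segment(s) drawn
Segments drawn: 2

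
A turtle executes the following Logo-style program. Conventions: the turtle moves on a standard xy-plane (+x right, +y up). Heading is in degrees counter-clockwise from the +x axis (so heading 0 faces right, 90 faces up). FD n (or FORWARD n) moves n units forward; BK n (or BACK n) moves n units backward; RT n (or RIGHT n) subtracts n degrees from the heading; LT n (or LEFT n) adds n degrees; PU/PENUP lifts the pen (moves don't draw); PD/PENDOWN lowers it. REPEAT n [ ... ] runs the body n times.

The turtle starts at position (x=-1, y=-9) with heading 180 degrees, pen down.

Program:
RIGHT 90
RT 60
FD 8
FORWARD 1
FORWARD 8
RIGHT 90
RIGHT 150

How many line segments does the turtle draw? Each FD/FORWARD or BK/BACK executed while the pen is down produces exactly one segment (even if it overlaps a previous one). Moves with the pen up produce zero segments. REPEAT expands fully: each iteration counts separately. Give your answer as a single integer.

Answer: 3

Derivation:
Executing turtle program step by step:
Start: pos=(-1,-9), heading=180, pen down
RT 90: heading 180 -> 90
RT 60: heading 90 -> 30
FD 8: (-1,-9) -> (5.928,-5) [heading=30, draw]
FD 1: (5.928,-5) -> (6.794,-4.5) [heading=30, draw]
FD 8: (6.794,-4.5) -> (13.722,-0.5) [heading=30, draw]
RT 90: heading 30 -> 300
RT 150: heading 300 -> 150
Final: pos=(13.722,-0.5), heading=150, 3 segment(s) drawn
Segments drawn: 3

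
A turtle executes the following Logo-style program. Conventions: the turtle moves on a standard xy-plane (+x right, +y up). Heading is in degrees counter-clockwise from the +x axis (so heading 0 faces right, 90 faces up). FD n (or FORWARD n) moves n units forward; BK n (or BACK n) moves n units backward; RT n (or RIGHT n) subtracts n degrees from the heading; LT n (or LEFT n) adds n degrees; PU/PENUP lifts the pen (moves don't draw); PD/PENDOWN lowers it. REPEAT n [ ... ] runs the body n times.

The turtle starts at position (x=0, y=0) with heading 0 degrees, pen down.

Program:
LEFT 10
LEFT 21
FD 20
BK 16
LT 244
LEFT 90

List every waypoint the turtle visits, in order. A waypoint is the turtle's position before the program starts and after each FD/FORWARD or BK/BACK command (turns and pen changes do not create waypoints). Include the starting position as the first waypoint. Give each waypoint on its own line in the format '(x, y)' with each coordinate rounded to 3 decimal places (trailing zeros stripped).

Answer: (0, 0)
(17.143, 10.301)
(3.429, 2.06)

Derivation:
Executing turtle program step by step:
Start: pos=(0,0), heading=0, pen down
LT 10: heading 0 -> 10
LT 21: heading 10 -> 31
FD 20: (0,0) -> (17.143,10.301) [heading=31, draw]
BK 16: (17.143,10.301) -> (3.429,2.06) [heading=31, draw]
LT 244: heading 31 -> 275
LT 90: heading 275 -> 5
Final: pos=(3.429,2.06), heading=5, 2 segment(s) drawn
Waypoints (3 total):
(0, 0)
(17.143, 10.301)
(3.429, 2.06)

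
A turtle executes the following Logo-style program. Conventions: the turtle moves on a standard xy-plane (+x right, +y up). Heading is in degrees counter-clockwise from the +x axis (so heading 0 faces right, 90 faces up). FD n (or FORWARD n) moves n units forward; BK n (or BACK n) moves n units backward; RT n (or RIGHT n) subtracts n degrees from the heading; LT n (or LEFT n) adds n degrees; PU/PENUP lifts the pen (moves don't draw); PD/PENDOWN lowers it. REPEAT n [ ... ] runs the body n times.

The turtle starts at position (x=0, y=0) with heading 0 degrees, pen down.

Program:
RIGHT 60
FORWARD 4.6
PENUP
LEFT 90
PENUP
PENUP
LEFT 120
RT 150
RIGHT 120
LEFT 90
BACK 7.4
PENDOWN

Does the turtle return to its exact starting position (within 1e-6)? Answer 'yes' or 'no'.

Executing turtle program step by step:
Start: pos=(0,0), heading=0, pen down
RT 60: heading 0 -> 300
FD 4.6: (0,0) -> (2.3,-3.984) [heading=300, draw]
PU: pen up
LT 90: heading 300 -> 30
PU: pen up
PU: pen up
LT 120: heading 30 -> 150
RT 150: heading 150 -> 0
RT 120: heading 0 -> 240
LT 90: heading 240 -> 330
BK 7.4: (2.3,-3.984) -> (-4.109,-0.284) [heading=330, move]
PD: pen down
Final: pos=(-4.109,-0.284), heading=330, 1 segment(s) drawn

Start position: (0, 0)
Final position: (-4.109, -0.284)
Distance = 4.118; >= 1e-6 -> NOT closed

Answer: no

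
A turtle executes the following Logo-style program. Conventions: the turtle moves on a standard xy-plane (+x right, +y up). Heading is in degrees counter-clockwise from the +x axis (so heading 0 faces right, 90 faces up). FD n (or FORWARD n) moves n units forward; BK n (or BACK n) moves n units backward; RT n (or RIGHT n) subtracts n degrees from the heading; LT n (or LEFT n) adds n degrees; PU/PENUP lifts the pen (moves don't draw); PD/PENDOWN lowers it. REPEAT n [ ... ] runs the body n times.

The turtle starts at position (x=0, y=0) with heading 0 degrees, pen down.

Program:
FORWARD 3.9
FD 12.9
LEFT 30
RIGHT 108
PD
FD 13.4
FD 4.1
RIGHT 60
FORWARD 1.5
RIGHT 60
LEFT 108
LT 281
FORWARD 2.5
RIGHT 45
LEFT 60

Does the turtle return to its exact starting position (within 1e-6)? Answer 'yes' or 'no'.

Executing turtle program step by step:
Start: pos=(0,0), heading=0, pen down
FD 3.9: (0,0) -> (3.9,0) [heading=0, draw]
FD 12.9: (3.9,0) -> (16.8,0) [heading=0, draw]
LT 30: heading 0 -> 30
RT 108: heading 30 -> 282
PD: pen down
FD 13.4: (16.8,0) -> (19.586,-13.107) [heading=282, draw]
FD 4.1: (19.586,-13.107) -> (20.438,-17.118) [heading=282, draw]
RT 60: heading 282 -> 222
FD 1.5: (20.438,-17.118) -> (19.324,-18.121) [heading=222, draw]
RT 60: heading 222 -> 162
LT 108: heading 162 -> 270
LT 281: heading 270 -> 191
FD 2.5: (19.324,-18.121) -> (16.87,-18.598) [heading=191, draw]
RT 45: heading 191 -> 146
LT 60: heading 146 -> 206
Final: pos=(16.87,-18.598), heading=206, 6 segment(s) drawn

Start position: (0, 0)
Final position: (16.87, -18.598)
Distance = 25.109; >= 1e-6 -> NOT closed

Answer: no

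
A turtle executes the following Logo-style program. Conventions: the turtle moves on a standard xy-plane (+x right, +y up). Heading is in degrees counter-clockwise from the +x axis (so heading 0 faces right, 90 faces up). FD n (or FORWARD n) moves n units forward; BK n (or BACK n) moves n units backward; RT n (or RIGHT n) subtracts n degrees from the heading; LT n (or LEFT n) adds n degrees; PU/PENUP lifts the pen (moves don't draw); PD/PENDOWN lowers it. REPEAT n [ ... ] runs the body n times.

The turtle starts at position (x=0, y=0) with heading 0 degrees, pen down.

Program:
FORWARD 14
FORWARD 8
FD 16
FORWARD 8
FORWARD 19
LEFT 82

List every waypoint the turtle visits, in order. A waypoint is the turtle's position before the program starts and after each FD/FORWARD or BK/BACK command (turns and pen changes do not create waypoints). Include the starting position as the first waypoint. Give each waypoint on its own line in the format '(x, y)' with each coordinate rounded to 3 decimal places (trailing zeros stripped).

Executing turtle program step by step:
Start: pos=(0,0), heading=0, pen down
FD 14: (0,0) -> (14,0) [heading=0, draw]
FD 8: (14,0) -> (22,0) [heading=0, draw]
FD 16: (22,0) -> (38,0) [heading=0, draw]
FD 8: (38,0) -> (46,0) [heading=0, draw]
FD 19: (46,0) -> (65,0) [heading=0, draw]
LT 82: heading 0 -> 82
Final: pos=(65,0), heading=82, 5 segment(s) drawn
Waypoints (6 total):
(0, 0)
(14, 0)
(22, 0)
(38, 0)
(46, 0)
(65, 0)

Answer: (0, 0)
(14, 0)
(22, 0)
(38, 0)
(46, 0)
(65, 0)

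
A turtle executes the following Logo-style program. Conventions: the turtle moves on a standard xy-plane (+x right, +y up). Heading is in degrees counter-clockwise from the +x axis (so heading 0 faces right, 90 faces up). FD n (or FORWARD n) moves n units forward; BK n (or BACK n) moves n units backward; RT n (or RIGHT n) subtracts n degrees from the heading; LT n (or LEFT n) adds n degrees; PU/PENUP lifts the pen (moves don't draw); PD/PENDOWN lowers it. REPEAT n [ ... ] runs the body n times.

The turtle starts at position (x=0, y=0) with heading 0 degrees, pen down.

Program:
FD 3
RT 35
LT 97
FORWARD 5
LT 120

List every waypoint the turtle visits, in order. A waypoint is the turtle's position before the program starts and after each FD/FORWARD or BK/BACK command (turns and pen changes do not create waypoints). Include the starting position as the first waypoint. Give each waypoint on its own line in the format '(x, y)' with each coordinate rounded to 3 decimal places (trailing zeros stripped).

Answer: (0, 0)
(3, 0)
(5.347, 4.415)

Derivation:
Executing turtle program step by step:
Start: pos=(0,0), heading=0, pen down
FD 3: (0,0) -> (3,0) [heading=0, draw]
RT 35: heading 0 -> 325
LT 97: heading 325 -> 62
FD 5: (3,0) -> (5.347,4.415) [heading=62, draw]
LT 120: heading 62 -> 182
Final: pos=(5.347,4.415), heading=182, 2 segment(s) drawn
Waypoints (3 total):
(0, 0)
(3, 0)
(5.347, 4.415)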